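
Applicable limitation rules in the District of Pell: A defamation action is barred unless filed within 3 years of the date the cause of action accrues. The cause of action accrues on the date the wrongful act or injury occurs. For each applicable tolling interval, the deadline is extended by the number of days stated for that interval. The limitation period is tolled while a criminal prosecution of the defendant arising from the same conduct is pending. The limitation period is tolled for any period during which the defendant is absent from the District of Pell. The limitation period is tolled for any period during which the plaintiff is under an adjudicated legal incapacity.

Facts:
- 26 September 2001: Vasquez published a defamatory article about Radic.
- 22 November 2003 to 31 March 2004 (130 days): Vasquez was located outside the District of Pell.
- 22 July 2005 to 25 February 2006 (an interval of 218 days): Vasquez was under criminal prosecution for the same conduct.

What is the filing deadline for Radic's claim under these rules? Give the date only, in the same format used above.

The limitation period began to run on 26 September 2001.
3 years from 26 September 2001 is 26 September 2004.
The defendant's absence from the jurisdiction from 22 November 2003 to 31 March 2004 tolled the period for 130 days, extending the deadline to 3 February 2005.
By the time the pending criminal prosecution began on 22 July 2005, the limitation period had already expired on 3 February 2005; that interval cannot revive it.

3 February 2005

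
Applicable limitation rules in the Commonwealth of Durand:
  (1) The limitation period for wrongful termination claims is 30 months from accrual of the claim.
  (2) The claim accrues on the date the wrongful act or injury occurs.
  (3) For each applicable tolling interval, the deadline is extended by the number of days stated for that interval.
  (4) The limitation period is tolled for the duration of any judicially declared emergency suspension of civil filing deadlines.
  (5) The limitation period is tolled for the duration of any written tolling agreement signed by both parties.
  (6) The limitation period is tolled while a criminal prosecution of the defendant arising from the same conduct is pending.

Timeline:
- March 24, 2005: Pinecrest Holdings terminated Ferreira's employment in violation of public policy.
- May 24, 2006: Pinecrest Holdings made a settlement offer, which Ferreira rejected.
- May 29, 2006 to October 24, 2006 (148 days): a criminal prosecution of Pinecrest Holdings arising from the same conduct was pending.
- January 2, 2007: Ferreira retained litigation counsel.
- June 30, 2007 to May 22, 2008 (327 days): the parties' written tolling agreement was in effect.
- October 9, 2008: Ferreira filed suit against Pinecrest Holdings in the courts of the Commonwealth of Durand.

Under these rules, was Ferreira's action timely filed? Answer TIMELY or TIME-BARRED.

The limitation period began to run on March 24, 2005.
The untolled deadline — 30 months after March 24, 2005 — is September 24, 2007.
Because the pending criminal prosecution ran from May 29, 2006 to October 24, 2006, the deadline is extended by 148 days to February 19, 2008.
Because the written tolling agreement ran from June 30, 2007 to May 22, 2008, the deadline is extended by 327 days to January 11, 2009.
Nothing else in the chronology tolls or restarts the period.
The October 9, 2008 filing precedes the January 11, 2009 deadline; the claim is timely.

TIMELY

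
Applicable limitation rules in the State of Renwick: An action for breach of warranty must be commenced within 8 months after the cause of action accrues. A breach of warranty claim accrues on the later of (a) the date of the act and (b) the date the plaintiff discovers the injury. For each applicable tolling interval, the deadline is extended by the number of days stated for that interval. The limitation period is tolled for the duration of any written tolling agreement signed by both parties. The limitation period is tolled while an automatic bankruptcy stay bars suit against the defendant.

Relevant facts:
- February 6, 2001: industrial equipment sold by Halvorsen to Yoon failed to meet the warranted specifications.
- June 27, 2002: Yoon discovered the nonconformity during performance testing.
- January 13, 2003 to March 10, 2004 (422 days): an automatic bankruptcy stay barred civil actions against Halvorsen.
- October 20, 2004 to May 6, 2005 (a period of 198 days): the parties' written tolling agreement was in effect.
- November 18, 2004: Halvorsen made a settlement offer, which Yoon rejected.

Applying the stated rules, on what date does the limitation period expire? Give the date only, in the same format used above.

Because discovery on June 27, 2002 post-dates the February 6, 2001 act, accrual under the later-of rule falls on June 27, 2002.
The untolled deadline — 8 months after June 27, 2002 — is February 27, 2003.
The automatic bankruptcy stay from January 13, 2003 to March 10, 2004 tolled the period for 422 days, extending the deadline to April 24, 2004.
The written tolling agreement starting October 20, 2004 came too late — the period had run on April 24, 2004 — and so does not extend the deadline.
The other events in the timeline have no effect on the limitation period under the stated rules.

April 24, 2004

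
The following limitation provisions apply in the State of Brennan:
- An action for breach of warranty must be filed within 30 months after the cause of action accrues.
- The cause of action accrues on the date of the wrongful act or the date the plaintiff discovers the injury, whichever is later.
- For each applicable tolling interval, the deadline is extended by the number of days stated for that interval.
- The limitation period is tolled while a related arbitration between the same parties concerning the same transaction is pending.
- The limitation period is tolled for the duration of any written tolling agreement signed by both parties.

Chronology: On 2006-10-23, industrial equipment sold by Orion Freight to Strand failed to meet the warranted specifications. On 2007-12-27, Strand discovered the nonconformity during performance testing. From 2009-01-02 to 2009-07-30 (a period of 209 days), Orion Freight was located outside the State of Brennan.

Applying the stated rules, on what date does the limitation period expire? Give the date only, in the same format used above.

2010-06-27

Because discovery on 2007-12-27 post-dates the 2006-10-23 act, accrual under the later-of rule falls on 2007-12-27.
The untolled deadline — 30 months after 2007-12-27 — is 2010-06-27.
No stated provision tolls the period for the defendant's absence, so the interval from 2009-01-02 to 2009-07-30 has no effect on the deadline.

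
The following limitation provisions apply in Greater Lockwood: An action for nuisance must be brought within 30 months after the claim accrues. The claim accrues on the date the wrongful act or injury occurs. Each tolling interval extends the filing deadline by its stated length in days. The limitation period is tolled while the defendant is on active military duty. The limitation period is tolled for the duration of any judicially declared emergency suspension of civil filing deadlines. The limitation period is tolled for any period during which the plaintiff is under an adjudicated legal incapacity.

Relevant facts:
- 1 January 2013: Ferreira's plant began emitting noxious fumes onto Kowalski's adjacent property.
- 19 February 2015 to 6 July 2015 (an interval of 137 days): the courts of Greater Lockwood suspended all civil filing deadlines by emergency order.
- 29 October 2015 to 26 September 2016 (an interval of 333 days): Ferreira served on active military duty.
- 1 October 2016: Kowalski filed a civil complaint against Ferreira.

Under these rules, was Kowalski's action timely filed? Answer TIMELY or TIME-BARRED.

TIMELY

The claim accrued on 1 January 2013, when the wrongful act occurred.
Adding the 30 months base period to 1 January 2013 gives a deadline of 1 July 2015, before any tolling.
Because the emergency suspension of filing deadlines ran from 19 February 2015 to 6 July 2015, the deadline is extended by 137 days to 15 November 2015.
The defendant's active military service from 29 October 2015 to 26 September 2016 tolled the period for 333 days, extending the deadline to 13 October 2016.
Filing on 1 October 2016 beat the 13 October 2016 deadline — the action is timely.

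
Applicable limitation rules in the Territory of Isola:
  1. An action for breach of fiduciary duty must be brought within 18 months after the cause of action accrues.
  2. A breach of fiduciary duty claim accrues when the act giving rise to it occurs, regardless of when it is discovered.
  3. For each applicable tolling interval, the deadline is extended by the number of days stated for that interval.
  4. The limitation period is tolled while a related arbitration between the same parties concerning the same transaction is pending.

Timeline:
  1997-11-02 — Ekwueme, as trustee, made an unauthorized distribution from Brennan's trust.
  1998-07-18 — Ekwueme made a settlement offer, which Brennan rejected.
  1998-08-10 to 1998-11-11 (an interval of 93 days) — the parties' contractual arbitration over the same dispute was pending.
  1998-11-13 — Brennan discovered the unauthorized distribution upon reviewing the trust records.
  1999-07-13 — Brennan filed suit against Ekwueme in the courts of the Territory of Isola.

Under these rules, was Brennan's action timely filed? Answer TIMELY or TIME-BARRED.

Accrual is governed by the date of the act, so the period began to run on 1997-11-02; the later discovery on 1998-11-13 is irrelevant under the stated rule.
Adding the 18 months base period to 1997-11-02 gives a deadline of 1999-05-02, before any tolling.
The period was tolled for 93 days by the pending related arbitration (1998-08-10 to 1998-11-11), pushing the deadline to 1999-08-03.
Nothing else in the chronology tolls or restarts the period.
The 1999-07-13 filing precedes the 1999-08-03 deadline; the claim is timely.

TIMELY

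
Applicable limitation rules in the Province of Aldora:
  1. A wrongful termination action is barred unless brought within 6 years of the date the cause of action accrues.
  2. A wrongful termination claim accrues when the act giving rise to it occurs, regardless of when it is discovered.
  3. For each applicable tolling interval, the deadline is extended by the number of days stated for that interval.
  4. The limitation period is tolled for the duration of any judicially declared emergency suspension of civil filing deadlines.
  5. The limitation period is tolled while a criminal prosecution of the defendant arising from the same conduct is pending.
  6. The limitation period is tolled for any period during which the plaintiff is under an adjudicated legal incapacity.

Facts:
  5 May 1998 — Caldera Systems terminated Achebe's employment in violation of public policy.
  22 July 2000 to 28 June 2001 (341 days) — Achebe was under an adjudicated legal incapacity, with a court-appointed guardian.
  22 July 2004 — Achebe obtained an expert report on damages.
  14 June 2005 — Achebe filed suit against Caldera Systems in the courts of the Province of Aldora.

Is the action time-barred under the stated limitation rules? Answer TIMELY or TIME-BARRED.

The claim accrued on 5 May 1998, when the wrongful act occurred.
6 years from 5 May 1998 is 5 May 2004.
The period was tolled for 341 days by the plaintiff's legal incapacity (22 July 2000 to 28 June 2001), pushing the deadline to 11 April 2005.
Nothing else in the chronology tolls or restarts the period.
Filing on 14 June 2005 missed the 11 April 2005 deadline — the action is time-barred.

TIME-BARRED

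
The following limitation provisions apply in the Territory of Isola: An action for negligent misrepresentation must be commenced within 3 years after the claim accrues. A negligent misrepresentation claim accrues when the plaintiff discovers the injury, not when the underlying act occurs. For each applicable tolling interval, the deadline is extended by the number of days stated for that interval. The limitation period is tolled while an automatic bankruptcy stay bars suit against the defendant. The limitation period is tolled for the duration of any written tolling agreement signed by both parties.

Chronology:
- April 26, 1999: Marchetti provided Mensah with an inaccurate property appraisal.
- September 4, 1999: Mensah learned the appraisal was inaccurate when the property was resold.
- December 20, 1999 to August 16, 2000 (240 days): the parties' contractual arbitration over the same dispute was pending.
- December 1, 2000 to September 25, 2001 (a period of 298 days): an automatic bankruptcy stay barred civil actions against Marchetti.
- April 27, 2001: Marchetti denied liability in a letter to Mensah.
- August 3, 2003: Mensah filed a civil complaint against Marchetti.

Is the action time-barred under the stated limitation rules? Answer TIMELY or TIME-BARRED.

Under the discovery rule, the claim accrued on September 4, 1999, when Mensah discovered the injury — not on the April 26, 1999 date of the underlying act.
3 years from September 4, 1999 is September 4, 2002.
The automatic bankruptcy stay from December 1, 2000 to September 25, 2001 tolled the period for 298 days, extending the deadline to June 29, 2003.
Although a pending arbitration ran from December 20, 1999 to August 16, 2000, the stated rules do not make that a tolling event, so it is disregarded.
The other events in the timeline have no effect on the limitation period under the stated rules.
Mensah filed on August 3, 2003, after the June 29, 2003 deadline, so the action is time-barred.

TIME-BARRED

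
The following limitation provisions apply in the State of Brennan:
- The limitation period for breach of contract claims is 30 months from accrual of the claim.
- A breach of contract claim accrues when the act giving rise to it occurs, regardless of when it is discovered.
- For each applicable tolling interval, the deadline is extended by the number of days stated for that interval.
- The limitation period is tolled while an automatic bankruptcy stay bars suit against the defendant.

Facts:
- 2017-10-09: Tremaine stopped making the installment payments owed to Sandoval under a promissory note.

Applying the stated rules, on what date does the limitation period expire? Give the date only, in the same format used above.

2020-04-09

The limitation period began to run on 2017-10-09.
The untolled deadline — 30 months after 2017-10-09 — is 2020-04-09.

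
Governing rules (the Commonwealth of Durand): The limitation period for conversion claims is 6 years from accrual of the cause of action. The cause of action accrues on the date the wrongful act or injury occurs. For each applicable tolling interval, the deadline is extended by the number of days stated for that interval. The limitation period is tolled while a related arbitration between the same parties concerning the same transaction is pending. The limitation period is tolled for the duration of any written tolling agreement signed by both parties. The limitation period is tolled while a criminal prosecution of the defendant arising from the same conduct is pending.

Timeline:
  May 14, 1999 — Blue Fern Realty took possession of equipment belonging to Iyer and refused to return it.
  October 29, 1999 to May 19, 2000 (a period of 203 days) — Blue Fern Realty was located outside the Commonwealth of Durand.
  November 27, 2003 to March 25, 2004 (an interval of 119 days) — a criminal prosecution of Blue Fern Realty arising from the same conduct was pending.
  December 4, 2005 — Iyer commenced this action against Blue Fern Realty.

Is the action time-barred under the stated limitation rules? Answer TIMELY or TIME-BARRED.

TIME-BARRED

The limitation period began to run on May 14, 1999.
Adding the 6 years base period to May 14, 1999 gives a deadline of May 14, 2005, before any tolling.
Because the pending criminal prosecution ran from November 27, 2003 to March 25, 2004, the deadline is extended by 119 days to September 10, 2005.
Although the defendant's absence ran from October 29, 1999 to May 19, 2000, the stated rules do not make that a tolling event, so it is disregarded.
Iyer filed on December 4, 2005, after the September 10, 2005 deadline, so the action is time-barred.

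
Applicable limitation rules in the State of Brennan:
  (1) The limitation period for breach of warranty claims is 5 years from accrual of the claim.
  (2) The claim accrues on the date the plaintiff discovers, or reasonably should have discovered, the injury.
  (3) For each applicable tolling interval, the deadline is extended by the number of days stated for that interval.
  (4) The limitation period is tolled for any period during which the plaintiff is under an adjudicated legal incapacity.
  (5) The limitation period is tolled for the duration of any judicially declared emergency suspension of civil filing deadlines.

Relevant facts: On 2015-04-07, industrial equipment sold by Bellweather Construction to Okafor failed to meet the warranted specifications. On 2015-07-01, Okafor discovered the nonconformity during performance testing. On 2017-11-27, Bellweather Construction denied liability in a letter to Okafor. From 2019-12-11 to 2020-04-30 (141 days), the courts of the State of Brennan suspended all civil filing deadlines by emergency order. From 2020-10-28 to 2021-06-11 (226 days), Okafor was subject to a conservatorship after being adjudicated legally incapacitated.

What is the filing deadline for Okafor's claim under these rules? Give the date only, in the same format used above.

Accrual is tied to discovery, so the period began on 2015-07-01 rather than on 2015-04-07 when the act occurred.
Adding the 5 years base period to 2015-07-01 gives a deadline of 2020-07-01, before any tolling.
The period was tolled for 141 days by the emergency suspension of filing deadlines (2019-12-11 to 2020-04-30), pushing the deadline to 2020-11-19.
The period was tolled for 226 days by the plaintiff's legal incapacity (2020-10-28 to 2021-06-11), pushing the deadline to 2021-07-03.
None of the other events listed affects the running of the period under the stated rules.

2021-07-03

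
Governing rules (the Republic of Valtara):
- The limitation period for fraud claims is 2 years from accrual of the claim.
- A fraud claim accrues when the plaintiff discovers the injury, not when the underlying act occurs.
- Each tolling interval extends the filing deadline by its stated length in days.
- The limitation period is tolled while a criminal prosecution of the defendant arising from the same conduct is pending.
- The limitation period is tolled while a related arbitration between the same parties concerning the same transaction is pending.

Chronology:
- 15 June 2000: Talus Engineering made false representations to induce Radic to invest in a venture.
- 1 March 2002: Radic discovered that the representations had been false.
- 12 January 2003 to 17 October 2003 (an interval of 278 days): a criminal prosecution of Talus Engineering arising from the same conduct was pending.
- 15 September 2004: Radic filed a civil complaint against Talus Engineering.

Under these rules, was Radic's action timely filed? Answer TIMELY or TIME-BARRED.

Under the discovery rule, the claim accrued on 1 March 2002, when Radic discovered the injury — not on the 15 June 2000 date of the underlying act.
Adding the 2 years base period to 1 March 2002 gives a deadline of 1 March 2004, before any tolling.
The period was tolled for 278 days by the pending criminal prosecution (12 January 2003 to 17 October 2003), pushing the deadline to 4 December 2004.
Radic filed on 15 September 2004, before the 4 December 2004 deadline, so the action is timely.

TIMELY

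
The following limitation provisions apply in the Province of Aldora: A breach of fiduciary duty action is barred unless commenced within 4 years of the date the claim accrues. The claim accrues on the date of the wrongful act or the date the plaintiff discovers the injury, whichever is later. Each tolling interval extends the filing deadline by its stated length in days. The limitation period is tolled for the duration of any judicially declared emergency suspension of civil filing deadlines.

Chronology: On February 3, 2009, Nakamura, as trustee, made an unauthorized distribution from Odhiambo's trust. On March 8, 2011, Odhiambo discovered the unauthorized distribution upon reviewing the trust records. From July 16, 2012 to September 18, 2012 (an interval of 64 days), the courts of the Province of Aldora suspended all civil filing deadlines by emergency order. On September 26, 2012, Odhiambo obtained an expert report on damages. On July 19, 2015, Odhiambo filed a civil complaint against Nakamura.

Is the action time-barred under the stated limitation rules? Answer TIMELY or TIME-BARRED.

TIME-BARRED

Because discovery on March 8, 2011 post-dates the February 3, 2009 act, accrual under the later-of rule falls on March 8, 2011.
4 years from March 8, 2011 is March 8, 2015.
The emergency suspension of filing deadlines from July 16, 2012 to September 18, 2012 tolled the period for 64 days, extending the deadline to May 11, 2015.
The other events in the timeline have no effect on the limitation period under the stated rules.
The July 19, 2015 filing falls after the May 11, 2015 deadline; the claim is time-barred.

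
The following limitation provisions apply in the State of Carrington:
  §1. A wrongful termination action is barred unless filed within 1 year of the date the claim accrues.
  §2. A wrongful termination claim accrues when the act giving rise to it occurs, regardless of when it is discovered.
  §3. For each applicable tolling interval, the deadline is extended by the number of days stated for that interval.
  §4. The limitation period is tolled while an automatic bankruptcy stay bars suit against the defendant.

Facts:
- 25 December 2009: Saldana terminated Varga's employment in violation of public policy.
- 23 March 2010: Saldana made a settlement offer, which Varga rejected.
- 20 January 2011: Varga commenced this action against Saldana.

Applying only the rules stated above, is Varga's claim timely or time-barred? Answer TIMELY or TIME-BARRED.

The claim accrued on 25 December 2009, the date of the act.
Adding the 1 year base period to 25 December 2009 gives a deadline of 25 December 2010, before any tolling.
The other events in the timeline have no effect on the limitation period under the stated rules.
Filing on 20 January 2011 missed the 25 December 2010 deadline — the action is time-barred.

TIME-BARRED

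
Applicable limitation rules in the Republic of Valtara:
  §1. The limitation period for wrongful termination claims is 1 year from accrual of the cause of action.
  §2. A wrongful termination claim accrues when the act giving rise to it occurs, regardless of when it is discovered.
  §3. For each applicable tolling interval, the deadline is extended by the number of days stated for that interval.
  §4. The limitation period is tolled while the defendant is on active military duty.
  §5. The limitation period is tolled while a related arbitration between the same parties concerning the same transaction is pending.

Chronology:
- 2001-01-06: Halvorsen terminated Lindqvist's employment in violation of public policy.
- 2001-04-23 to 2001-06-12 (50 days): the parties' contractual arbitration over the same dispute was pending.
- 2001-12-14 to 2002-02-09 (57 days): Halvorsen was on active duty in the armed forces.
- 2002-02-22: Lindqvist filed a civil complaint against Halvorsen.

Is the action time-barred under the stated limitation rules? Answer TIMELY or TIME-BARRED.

TIMELY

The claim accrued on 2001-01-06, when the wrongful act occurred.
The untolled deadline — 1 year after 2001-01-06 — is 2002-01-06.
The period was tolled for 50 days by the pending related arbitration (2001-04-23 to 2001-06-12), pushing the deadline to 2002-02-25.
Because the defendant's active military service ran from 2001-12-14 to 2002-02-09, the deadline is extended by 57 days to 2002-04-23.
The 2002-02-22 filing precedes the 2002-04-23 deadline; the claim is timely.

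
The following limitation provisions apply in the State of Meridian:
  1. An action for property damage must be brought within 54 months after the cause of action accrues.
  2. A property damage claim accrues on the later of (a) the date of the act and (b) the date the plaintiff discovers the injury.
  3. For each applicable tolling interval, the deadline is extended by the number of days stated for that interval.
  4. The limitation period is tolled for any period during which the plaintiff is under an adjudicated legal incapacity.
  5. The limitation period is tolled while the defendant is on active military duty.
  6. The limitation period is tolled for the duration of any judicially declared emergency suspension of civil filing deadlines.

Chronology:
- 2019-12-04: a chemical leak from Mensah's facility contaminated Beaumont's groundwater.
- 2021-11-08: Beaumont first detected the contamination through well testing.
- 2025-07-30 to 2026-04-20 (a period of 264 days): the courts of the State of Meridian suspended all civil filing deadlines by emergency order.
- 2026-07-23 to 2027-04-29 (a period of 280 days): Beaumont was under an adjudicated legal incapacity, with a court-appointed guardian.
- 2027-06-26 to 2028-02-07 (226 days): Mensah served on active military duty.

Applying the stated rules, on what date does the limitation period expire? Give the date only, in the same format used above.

Because discovery on 2021-11-08 post-dates the 2019-12-04 act, accrual under the later-of rule falls on 2021-11-08.
Adding the 54 months base period to 2021-11-08 gives a deadline of 2026-05-08, before any tolling.
The period was tolled for 264 days by the emergency suspension of filing deadlines (2025-07-30 to 2026-04-20), pushing the deadline to 2027-01-27.
The period was tolled for 280 days by the plaintiff's legal incapacity (2026-07-23 to 2027-04-29), pushing the deadline to 2027-11-03.
The period was tolled for 226 days by the defendant's active military service (2027-06-26 to 2028-02-07), pushing the deadline to 2028-06-16.

2028-06-16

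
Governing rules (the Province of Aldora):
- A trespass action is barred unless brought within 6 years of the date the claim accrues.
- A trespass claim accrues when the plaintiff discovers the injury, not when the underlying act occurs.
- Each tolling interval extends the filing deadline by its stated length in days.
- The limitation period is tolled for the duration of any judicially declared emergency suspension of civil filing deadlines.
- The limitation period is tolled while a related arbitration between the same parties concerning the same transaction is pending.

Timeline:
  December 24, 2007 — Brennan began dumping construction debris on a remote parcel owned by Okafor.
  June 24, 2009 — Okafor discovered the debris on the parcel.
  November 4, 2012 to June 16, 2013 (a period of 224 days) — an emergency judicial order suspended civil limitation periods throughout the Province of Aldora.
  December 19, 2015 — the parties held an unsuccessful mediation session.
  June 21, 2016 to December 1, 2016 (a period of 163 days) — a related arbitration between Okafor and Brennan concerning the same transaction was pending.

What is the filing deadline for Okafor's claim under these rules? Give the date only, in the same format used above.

Accrual is tied to discovery, so the period began on June 24, 2009 rather than on December 24, 2007 when the act occurred.
6 years from June 24, 2009 is June 24, 2015.
The period was tolled for 224 days by the emergency suspension of filing deadlines (November 4, 2012 to June 16, 2013), pushing the deadline to February 3, 2016.
By the time the pending related arbitration began on June 21, 2016, the limitation period had already expired on February 3, 2016; that interval cannot revive it.
The other events in the timeline have no effect on the limitation period under the stated rules.

February 3, 2016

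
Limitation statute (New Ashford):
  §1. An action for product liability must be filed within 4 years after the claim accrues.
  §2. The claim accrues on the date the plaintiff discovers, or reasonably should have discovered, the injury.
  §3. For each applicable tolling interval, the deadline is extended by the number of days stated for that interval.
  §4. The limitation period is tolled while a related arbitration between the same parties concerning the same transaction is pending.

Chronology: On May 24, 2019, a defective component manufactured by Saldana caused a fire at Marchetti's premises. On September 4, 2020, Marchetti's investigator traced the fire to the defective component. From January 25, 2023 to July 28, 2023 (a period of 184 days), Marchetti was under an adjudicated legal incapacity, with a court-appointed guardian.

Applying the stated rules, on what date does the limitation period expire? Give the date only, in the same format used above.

Under the discovery rule, the claim accrued on September 4, 2020, when Marchetti discovered the injury — not on the May 24, 2019 date of the underlying act.
4 years from September 4, 2020 is September 4, 2024.
Although the plaintiff's incapacity ran from January 25, 2023 to July 28, 2023, the stated rules do not make that a tolling event, so it is disregarded.

September 4, 2024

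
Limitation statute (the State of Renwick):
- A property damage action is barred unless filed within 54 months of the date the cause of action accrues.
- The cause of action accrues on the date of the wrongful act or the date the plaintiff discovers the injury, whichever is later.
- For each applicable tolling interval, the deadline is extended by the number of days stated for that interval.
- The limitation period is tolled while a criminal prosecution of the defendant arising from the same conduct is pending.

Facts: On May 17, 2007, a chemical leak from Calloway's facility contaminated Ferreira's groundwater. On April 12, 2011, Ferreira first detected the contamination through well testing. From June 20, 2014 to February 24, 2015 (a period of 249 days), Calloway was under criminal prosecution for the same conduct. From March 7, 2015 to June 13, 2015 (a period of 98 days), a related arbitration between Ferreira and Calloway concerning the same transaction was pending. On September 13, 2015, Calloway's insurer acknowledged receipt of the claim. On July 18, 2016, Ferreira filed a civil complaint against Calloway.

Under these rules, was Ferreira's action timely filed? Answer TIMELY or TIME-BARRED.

TIME-BARRED

The claim accrued on April 12, 2011 — the later of the May 17, 2007 act and the April 12, 2011 discovery.
Adding the 54 months base period to April 12, 2011 gives a deadline of October 12, 2015, before any tolling.
The pending criminal prosecution from June 20, 2014 to February 24, 2015 tolled the period for 249 days, extending the deadline to June 17, 2016.
Although a pending arbitration ran from March 7, 2015 to June 13, 2015, the stated rules do not make that a tolling event, so it is disregarded.
The other events in the timeline have no effect on the limitation period under the stated rules.
Ferreira filed on July 18, 2016, after the June 17, 2016 deadline, so the action is time-barred.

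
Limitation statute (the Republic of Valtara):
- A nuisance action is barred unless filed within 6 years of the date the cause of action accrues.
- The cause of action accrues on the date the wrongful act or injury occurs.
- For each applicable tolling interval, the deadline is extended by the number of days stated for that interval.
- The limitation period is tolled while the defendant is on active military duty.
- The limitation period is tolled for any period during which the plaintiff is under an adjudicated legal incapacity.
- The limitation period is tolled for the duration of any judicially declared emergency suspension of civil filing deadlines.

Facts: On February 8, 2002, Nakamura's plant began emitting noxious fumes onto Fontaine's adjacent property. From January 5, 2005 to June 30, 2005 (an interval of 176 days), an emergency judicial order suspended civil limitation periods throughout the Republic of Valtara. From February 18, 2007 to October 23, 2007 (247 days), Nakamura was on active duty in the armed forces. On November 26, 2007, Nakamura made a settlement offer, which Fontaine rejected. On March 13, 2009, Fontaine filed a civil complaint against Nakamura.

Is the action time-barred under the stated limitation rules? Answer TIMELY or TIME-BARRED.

TIMELY

The claim accrued on February 8, 2002, when the wrongful act occurred.
6 years from February 8, 2002 is February 8, 2008.
The emergency suspension of filing deadlines from January 5, 2005 to June 30, 2005 tolled the period for 176 days, extending the deadline to August 2, 2008.
Because the defendant's active military service ran from February 18, 2007 to October 23, 2007, the deadline is extended by 247 days to April 6, 2009.
None of the other events listed affects the running of the period under the stated rules.
Fontaine filed on March 13, 2009, before the April 6, 2009 deadline, so the action is timely.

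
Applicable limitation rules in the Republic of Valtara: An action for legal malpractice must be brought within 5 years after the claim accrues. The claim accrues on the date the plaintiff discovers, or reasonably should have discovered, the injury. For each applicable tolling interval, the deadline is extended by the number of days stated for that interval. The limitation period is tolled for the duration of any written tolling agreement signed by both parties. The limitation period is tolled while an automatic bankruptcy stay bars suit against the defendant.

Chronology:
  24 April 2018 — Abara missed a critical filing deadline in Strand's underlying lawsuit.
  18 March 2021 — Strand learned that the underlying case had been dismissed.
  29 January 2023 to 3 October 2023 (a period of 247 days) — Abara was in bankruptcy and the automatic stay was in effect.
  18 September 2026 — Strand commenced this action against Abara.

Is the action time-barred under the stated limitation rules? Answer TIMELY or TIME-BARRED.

TIMELY

The claim did not accrue until Strand discovered the injury on 18 March 2021; the 24 April 2018 act date does not start the clock under the stated rule.
The untolled deadline — 5 years after 18 March 2021 — is 18 March 2026.
Because the automatic bankruptcy stay ran from 29 January 2023 to 3 October 2023, the deadline is extended by 247 days to 20 November 2026.
Strand filed on 18 September 2026, before the 20 November 2026 deadline, so the action is timely.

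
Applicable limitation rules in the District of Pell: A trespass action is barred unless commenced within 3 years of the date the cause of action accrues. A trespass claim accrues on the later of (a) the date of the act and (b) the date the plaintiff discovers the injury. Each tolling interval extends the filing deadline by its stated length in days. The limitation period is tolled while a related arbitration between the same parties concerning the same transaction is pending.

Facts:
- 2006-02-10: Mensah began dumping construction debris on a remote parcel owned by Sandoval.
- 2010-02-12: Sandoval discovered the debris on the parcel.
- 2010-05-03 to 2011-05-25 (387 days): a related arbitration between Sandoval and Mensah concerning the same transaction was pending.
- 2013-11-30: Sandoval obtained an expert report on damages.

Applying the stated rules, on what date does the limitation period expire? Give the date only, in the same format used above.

Taking the later of the act (2006-02-10) and discovery (2010-02-12), the claim accrued on 2010-02-12.
The untolled deadline — 3 years after 2010-02-12 — is 2013-02-12.
Because the pending related arbitration ran from 2010-05-03 to 2011-05-25, the deadline is extended by 387 days to 2014-03-06.
The other events in the timeline have no effect on the limitation period under the stated rules.

2014-03-06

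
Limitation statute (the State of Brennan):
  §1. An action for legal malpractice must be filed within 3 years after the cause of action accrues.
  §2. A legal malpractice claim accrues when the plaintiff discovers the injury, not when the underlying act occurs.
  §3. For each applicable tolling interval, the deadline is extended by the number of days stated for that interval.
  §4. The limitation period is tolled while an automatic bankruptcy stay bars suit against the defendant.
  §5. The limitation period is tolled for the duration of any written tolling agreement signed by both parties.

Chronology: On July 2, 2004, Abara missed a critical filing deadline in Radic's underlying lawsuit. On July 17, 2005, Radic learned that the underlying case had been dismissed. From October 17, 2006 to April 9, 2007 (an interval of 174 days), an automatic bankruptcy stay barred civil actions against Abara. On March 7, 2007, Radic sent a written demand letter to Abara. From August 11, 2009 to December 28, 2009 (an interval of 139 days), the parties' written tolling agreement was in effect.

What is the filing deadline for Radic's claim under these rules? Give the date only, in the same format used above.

January 7, 2009

The claim did not accrue until Radic discovered the injury on July 17, 2005; the July 2, 2004 act date does not start the clock under the stated rule.
3 years from July 17, 2005 is July 17, 2008.
The period was tolled for 174 days by the automatic bankruptcy stay (October 17, 2006 to April 9, 2007), pushing the deadline to January 7, 2009.
The written tolling agreement from August 11, 2009 to December 28, 2009 began after the period had already run on January 7, 2009, so it has no tolling effect.
None of the other events listed affects the running of the period under the stated rules.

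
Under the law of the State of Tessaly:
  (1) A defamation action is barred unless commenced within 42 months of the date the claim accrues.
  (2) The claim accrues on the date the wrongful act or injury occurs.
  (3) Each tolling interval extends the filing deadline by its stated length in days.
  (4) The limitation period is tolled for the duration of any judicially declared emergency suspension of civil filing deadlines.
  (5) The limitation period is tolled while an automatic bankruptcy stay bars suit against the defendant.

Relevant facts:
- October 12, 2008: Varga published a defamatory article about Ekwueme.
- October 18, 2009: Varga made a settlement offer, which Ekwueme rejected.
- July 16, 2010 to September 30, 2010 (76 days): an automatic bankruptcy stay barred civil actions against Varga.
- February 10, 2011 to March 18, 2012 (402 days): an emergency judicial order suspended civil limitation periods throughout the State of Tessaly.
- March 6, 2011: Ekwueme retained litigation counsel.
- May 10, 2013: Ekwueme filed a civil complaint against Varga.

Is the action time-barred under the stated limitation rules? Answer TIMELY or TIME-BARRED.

TIMELY

The claim accrued on October 12, 2008, the date of the act.
42 months from October 12, 2008 is April 12, 2012.
The automatic bankruptcy stay from July 16, 2010 to September 30, 2010 tolled the period for 76 days, extending the deadline to June 27, 2012.
The emergency suspension of filing deadlines from February 10, 2011 to March 18, 2012 tolled the period for 402 days, extending the deadline to August 3, 2013.
None of the other events listed affects the running of the period under the stated rules.
The May 10, 2013 filing precedes the August 3, 2013 deadline; the claim is timely.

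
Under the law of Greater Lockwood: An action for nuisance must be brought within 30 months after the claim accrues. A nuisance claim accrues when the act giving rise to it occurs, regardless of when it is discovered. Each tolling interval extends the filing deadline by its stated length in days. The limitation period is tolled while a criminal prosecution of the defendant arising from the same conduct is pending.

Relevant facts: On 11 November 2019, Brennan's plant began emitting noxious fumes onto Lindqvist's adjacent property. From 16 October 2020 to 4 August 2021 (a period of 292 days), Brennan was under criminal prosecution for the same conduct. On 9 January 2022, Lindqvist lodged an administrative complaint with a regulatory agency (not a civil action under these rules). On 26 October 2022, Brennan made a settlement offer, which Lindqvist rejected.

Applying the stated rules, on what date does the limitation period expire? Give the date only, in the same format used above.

The claim accrued on 11 November 2019, when the wrongful act occurred.
30 months from 11 November 2019 is 11 May 2022.
Because the pending criminal prosecution ran from 16 October 2020 to 4 August 2021, the deadline is extended by 292 days to 27 February 2023.
Nothing else in the chronology tolls or restarts the period.

27 February 2023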